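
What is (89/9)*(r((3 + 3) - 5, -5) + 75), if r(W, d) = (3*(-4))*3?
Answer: 1157/3 ≈ 385.67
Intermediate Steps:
r(W, d) = -36 (r(W, d) = -12*3 = -36)
(89/9)*(r((3 + 3) - 5, -5) + 75) = (89/9)*(-36 + 75) = (89*(1/9))*39 = (89/9)*39 = 1157/3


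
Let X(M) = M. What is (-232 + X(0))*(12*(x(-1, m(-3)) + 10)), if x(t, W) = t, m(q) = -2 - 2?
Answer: -25056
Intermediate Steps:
m(q) = -4
(-232 + X(0))*(12*(x(-1, m(-3)) + 10)) = (-232 + 0)*(12*(-1 + 10)) = -2784*9 = -232*108 = -25056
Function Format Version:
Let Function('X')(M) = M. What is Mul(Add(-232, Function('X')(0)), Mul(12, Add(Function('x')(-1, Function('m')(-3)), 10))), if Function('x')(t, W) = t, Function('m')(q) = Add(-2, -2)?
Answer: -25056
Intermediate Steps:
Function('m')(q) = -4
Mul(Add(-232, Function('X')(0)), Mul(12, Add(Function('x')(-1, Function('m')(-3)), 10))) = Mul(Add(-232, 0), Mul(12, Add(-1, 10))) = Mul(-232, Mul(12, 9)) = Mul(-232, 108) = -25056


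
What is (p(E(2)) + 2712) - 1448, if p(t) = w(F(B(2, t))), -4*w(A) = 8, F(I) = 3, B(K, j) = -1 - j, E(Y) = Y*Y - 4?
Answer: 1262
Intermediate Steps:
E(Y) = -4 + Y**2 (E(Y) = Y**2 - 4 = -4 + Y**2)
w(A) = -2 (w(A) = -1/4*8 = -2)
p(t) = -2
(p(E(2)) + 2712) - 1448 = (-2 + 2712) - 1448 = 2710 - 1448 = 1262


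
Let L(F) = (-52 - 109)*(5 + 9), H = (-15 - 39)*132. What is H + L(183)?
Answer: -9382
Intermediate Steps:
H = -7128 (H = -54*132 = -7128)
L(F) = -2254 (L(F) = -161*14 = -2254)
H + L(183) = -7128 - 2254 = -9382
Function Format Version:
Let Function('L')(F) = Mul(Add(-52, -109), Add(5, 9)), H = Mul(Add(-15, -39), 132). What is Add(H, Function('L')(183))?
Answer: -9382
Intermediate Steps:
H = -7128 (H = Mul(-54, 132) = -7128)
Function('L')(F) = -2254 (Function('L')(F) = Mul(-161, 14) = -2254)
Add(H, Function('L')(183)) = Add(-7128, -2254) = -9382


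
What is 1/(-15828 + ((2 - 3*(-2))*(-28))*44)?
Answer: -1/25684 ≈ -3.8935e-5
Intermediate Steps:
1/(-15828 + ((2 - 3*(-2))*(-28))*44) = 1/(-15828 + ((2 + 6)*(-28))*44) = 1/(-15828 + (8*(-28))*44) = 1/(-15828 - 224*44) = 1/(-15828 - 9856) = 1/(-25684) = -1/25684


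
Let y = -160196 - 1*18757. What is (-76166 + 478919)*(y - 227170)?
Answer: -163567256619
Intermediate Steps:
y = -178953 (y = -160196 - 18757 = -178953)
(-76166 + 478919)*(y - 227170) = (-76166 + 478919)*(-178953 - 227170) = 402753*(-406123) = -163567256619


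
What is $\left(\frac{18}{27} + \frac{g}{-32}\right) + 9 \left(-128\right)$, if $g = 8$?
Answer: $- \frac{13819}{12} \approx -1151.6$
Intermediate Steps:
$\left(\frac{18}{27} + \frac{g}{-32}\right) + 9 \left(-128\right) = \left(\frac{18}{27} + \frac{8}{-32}\right) + 9 \left(-128\right) = \left(18 \cdot \frac{1}{27} + 8 \left(- \frac{1}{32}\right)\right) - 1152 = \left(\frac{2}{3} - \frac{1}{4}\right) - 1152 = \frac{5}{12} - 1152 = - \frac{13819}{12}$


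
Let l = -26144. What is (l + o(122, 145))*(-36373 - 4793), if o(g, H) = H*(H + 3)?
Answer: 192821544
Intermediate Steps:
o(g, H) = H*(3 + H)
(l + o(122, 145))*(-36373 - 4793) = (-26144 + 145*(3 + 145))*(-36373 - 4793) = (-26144 + 145*148)*(-41166) = (-26144 + 21460)*(-41166) = -4684*(-41166) = 192821544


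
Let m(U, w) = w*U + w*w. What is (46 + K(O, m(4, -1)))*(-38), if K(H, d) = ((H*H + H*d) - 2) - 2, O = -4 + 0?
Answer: -2660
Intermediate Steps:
m(U, w) = w² + U*w (m(U, w) = U*w + w² = w² + U*w)
O = -4
K(H, d) = -4 + H² + H*d (K(H, d) = ((H² + H*d) - 2) - 2 = (-2 + H² + H*d) - 2 = -4 + H² + H*d)
(46 + K(O, m(4, -1)))*(-38) = (46 + (-4 + (-4)² - (-4)*(4 - 1)))*(-38) = (46 + (-4 + 16 - (-4)*3))*(-38) = (46 + (-4 + 16 - 4*(-3)))*(-38) = (46 + (-4 + 16 + 12))*(-38) = (46 + 24)*(-38) = 70*(-38) = -2660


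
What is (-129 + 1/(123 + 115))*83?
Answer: -2548183/238 ≈ -10707.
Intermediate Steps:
(-129 + 1/(123 + 115))*83 = (-129 + 1/238)*83 = -30701/238*83 = -2548183/238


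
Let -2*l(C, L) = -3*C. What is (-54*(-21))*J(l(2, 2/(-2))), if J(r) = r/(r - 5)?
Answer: -1701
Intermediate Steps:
l(C, L) = 3*C/2 (l(C, L) = -(-3)*C/2 = 3*C/2)
J(r) = r/(-5 + r)
(-54*(-21))*J(l(2, 2/(-2))) = (-54*(-21))*(((3/2)*2)/(-5 + (3/2)*2)) = 1134*(3/(-5 + 3)) = 1134*(3/(-2)) = 1134*(3*(-½)) = 1134*(-3/2) = -1701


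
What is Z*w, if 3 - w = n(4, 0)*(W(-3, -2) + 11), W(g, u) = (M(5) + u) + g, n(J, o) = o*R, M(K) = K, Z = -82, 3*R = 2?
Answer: -246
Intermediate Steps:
R = ⅔ (R = (⅓)*2 = ⅔ ≈ 0.66667)
n(J, o) = 2*o/3 (n(J, o) = o*(⅔) = 2*o/3)
W(g, u) = 5 + g + u (W(g, u) = (5 + u) + g = 5 + g + u)
w = 3 (w = 3 - (⅔)*0*((5 - 3 - 2) + 11) = 3 - 0*(0 + 11) = 3 - 0*11 = 3 - 1*0 = 3 + 0 = 3)
Z*w = -82*3 = -246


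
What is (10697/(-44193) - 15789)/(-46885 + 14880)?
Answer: 697773974/1414396965 ≈ 0.49334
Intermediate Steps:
(10697/(-44193) - 15789)/(-46885 + 14880) = (10697*(-1/44193) - 15789)/(-32005) = (-10697/44193 - 15789)*(-1/32005) = -697773974/44193*(-1/32005) = 697773974/1414396965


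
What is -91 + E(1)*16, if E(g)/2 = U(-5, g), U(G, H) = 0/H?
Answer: -91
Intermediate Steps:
U(G, H) = 0
E(g) = 0 (E(g) = 2*0 = 0)
-91 + E(1)*16 = -91 + 0*16 = -91 + 0 = -91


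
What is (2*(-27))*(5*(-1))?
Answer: 270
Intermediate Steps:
(2*(-27))*(5*(-1)) = -54*(-5) = 270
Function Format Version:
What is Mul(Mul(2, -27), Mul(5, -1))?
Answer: 270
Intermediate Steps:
Mul(Mul(2, -27), Mul(5, -1)) = Mul(-54, -5) = 270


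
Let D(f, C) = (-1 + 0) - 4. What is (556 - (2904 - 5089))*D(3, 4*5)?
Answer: -13705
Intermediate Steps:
D(f, C) = -5 (D(f, C) = -1 - 4 = -5)
(556 - (2904 - 5089))*D(3, 4*5) = (556 - (2904 - 5089))*(-5) = (556 - 1*(-2185))*(-5) = (556 + 2185)*(-5) = 2741*(-5) = -13705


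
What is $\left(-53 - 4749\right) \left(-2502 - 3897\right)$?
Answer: $30727998$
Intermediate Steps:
$\left(-53 - 4749\right) \left(-2502 - 3897\right) = \left(-4802\right) \left(-6399\right) = 30727998$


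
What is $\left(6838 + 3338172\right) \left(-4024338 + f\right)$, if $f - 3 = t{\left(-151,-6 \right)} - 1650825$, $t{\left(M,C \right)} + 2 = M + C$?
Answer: $-18983998808190$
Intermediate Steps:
$t{\left(M,C \right)} = -2 + C + M$ ($t{\left(M,C \right)} = -2 + \left(M + C\right) = -2 + \left(C + M\right) = -2 + C + M$)
$f = -1650981$ ($f = 3 - 1650984 = -1650981$)
$\left(6838 + 3338172\right) \left(-4024338 + f\right) = \left(6838 + 3338172\right) \left(-4024338 - 1650981\right) = 3345010 \left(-5675319\right) = -18983998808190$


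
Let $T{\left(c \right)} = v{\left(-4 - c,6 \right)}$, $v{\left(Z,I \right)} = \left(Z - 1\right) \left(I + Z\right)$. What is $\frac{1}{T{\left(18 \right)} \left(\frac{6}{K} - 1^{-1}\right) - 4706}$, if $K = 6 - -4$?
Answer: $- \frac{5}{24266} \approx -0.00020605$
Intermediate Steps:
$v{\left(Z,I \right)} = \left(-1 + Z\right) \left(I + Z\right)$
$T{\left(c \right)} = -26 + \left(-4 - c\right)^{2} - 5 c$ ($T{\left(c \right)} = \left(-4 - c\right)^{2} - 6 - \left(-4 - c\right) + 6 \left(-4 - c\right) = \left(-4 - c\right)^{2} - 6 + \left(4 + c\right) - \left(24 + 6 c\right) = -26 + \left(-4 - c\right)^{2} - 5 c$)
$K = 10$ ($K = 6 + 4 = 10$)
$\frac{1}{T{\left(18 \right)} \left(\frac{6}{K} - 1^{-1}\right) - 4706} = \frac{1}{\left(-10 + 18^{2} + 3 \cdot 18\right) \left(\frac{6}{10} - 1^{-1}\right) - 4706} = \frac{1}{\left(-10 + 324 + 54\right) \left(6 \cdot \frac{1}{10} - 1\right) - 4706} = \frac{1}{368 \left(\frac{3}{5} - 1\right) - 4706} = \frac{1}{368 \left(- \frac{2}{5}\right) - 4706} = \frac{1}{- \frac{736}{5} - 4706} = \frac{1}{- \frac{24266}{5}} = - \frac{5}{24266}$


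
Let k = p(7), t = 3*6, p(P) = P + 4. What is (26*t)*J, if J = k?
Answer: 5148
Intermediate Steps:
p(P) = 4 + P
t = 18
k = 11 (k = 4 + 7 = 11)
J = 11
(26*t)*J = (26*18)*11 = 468*11 = 5148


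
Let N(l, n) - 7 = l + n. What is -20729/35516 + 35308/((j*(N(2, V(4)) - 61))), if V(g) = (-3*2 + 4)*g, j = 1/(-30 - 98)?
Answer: 40127654761/532740 ≈ 75323.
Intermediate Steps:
j = -1/128 (j = 1/(-128) = -1/128 ≈ -0.0078125)
V(g) = -2*g (V(g) = (-6 + 4)*g = -2*g)
N(l, n) = 7 + l + n (N(l, n) = 7 + (l + n) = 7 + l + n)
-20729/35516 + 35308/((j*(N(2, V(4)) - 61))) = -20729/35516 + 35308/((-((7 + 2 - 2*4) - 61)/128)) = -20729*1/35516 + 35308/((-((7 + 2 - 8) - 61)/128)) = -20729/35516 + 35308/((-(1 - 61)/128)) = -20729/35516 + 35308/((-1/128*(-60))) = -20729/35516 + 35308/(15/32) = -20729/35516 + 35308*(32/15) = -20729/35516 + 1129856/15 = 40127654761/532740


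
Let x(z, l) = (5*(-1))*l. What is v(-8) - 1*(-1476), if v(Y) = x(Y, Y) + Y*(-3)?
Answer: 1540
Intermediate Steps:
x(z, l) = -5*l
v(Y) = -8*Y (v(Y) = -5*Y + Y*(-3) = -5*Y - 3*Y = -8*Y)
v(-8) - 1*(-1476) = -8*(-8) - 1*(-1476) = 64 + 1476 = 1540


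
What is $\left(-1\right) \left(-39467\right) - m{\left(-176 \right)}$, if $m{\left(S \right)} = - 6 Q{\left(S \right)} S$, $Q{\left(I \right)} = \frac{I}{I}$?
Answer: $38411$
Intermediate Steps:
$Q{\left(I \right)} = 1$
$m{\left(S \right)} = - 6 S$ ($m{\left(S \right)} = \left(-6\right) 1 S = - 6 S$)
$\left(-1\right) \left(-39467\right) - m{\left(-176 \right)} = \left(-1\right) \left(-39467\right) - \left(-6\right) \left(-176\right) = 39467 - 1056 = 38411$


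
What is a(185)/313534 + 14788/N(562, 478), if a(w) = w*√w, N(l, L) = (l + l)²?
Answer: 3697/315844 + 185*√185/313534 ≈ 0.019731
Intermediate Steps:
N(l, L) = 4*l² (N(l, L) = (2*l)² = 4*l²)
a(w) = w^(3/2)
a(185)/313534 + 14788/N(562, 478) = 185^(3/2)/313534 + 14788/((4*562²)) = (185*√185)*(1/313534) + 14788/((4*315844)) = 185*√185/313534 + 14788/1263376 = 185*√185/313534 + 14788*(1/1263376) = 185*√185/313534 + 3697/315844 = 3697/315844 + 185*√185/313534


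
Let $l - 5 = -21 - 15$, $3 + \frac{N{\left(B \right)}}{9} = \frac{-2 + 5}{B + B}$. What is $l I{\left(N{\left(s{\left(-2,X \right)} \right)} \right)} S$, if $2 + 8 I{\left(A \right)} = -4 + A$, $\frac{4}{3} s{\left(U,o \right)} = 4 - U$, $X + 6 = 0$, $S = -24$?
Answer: $-2790$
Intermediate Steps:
$X = -6$ ($X = -6 + 0 = -6$)
$s{\left(U,o \right)} = 3 - \frac{3 U}{4}$ ($s{\left(U,o \right)} = \frac{3 \left(4 - U\right)}{4} = 3 - \frac{3 U}{4}$)
$N{\left(B \right)} = -27 + \frac{27}{2 B}$ ($N{\left(B \right)} = -27 + 9 \frac{-2 + 5}{B + B} = -27 + 9 \frac{3}{2 B} = -27 + \frac{27}{2 B}$)
$I{\left(A \right)} = - \frac{3}{4} + \frac{A}{8}$ ($I{\left(A \right)} = - \frac{1}{4} + \frac{-4 + A}{8} = - \frac{1}{4} + \left(- \frac{1}{2} + \frac{A}{8}\right) = - \frac{3}{4} + \frac{A}{8}$)
$l = -31$ ($l = 5 - 36 = -31$)
$l I{\left(N{\left(s{\left(-2,X \right)} \right)} \right)} S = - 31 \left(- \frac{3}{4} + \frac{-27 + \frac{27}{2 \left(3 - - \frac{3}{2}\right)}}{8}\right) \left(-24\right) = - 31 \left(- \frac{3}{4} + \frac{-27 + \frac{27}{2 \left(3 + \frac{3}{2}\right)}}{8}\right) \left(-24\right) = - 31 \left(- \frac{3}{4} + \frac{-27 + \frac{27}{2 \cdot \frac{9}{2}}}{8}\right) \left(-24\right) = - 31 \left(- \frac{3}{4} + \frac{-27 + \frac{27}{2} \cdot \frac{2}{9}}{8}\right) \left(-24\right) = - 31 \left(- \frac{3}{4} + \frac{-27 + 3}{8}\right) \left(-24\right) = - 31 \left(- \frac{3}{4} + \frac{1}{8} \left(-24\right)\right) \left(-24\right) = - 31 \left(- \frac{3}{4} - 3\right) \left(-24\right) = \left(-31\right) \left(- \frac{15}{4}\right) \left(-24\right) = \frac{465}{4} \left(-24\right) = -2790$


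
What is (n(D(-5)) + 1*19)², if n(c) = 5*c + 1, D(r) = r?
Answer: 25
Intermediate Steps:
n(c) = 1 + 5*c
(n(D(-5)) + 1*19)² = ((1 + 5*(-5)) + 1*19)² = ((1 - 25) + 19)² = (-24 + 19)² = (-5)² = 25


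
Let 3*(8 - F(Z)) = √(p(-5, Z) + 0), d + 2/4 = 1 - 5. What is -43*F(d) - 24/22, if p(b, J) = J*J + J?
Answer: -3796/11 + 43*√7/2 ≈ -288.21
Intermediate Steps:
p(b, J) = J + J² (p(b, J) = J² + J = J + J²)
d = -9/2 (d = -½ + (1 - 5) = -½ - 4 = -9/2 ≈ -4.5000)
F(Z) = 8 - √(Z*(1 + Z))/3 (F(Z) = 8 - √(Z*(1 + Z) + 0)/3 = 8 - √(Z*(1 + Z))/3)
-43*F(d) - 24/22 = -43*(8 - 3*√7/2/3) - 24/22 = -43*(8 - 3*√7/2/3) - 24*1/22 = -43*(8 - √7/2) - 12/11 = (-344 + 43*√7/2) - 12/11 = -3796/11 + 43*√7/2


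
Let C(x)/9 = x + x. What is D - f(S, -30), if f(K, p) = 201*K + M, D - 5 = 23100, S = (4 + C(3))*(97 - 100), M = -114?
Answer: 58193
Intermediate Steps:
C(x) = 18*x (C(x) = 9*(x + x) = 9*(2*x) = 18*x)
S = -174 (S = (4 + 18*3)*(97 - 100) = (4 + 54)*(-3) = 58*(-3) = -174)
D = 23105 (D = 5 + 23100 = 23105)
f(K, p) = -114 + 201*K (f(K, p) = 201*K - 114 = -114 + 201*K)
D - f(S, -30) = 23105 - (-114 + 201*(-174)) = 23105 - (-114 - 34974) = 23105 - 1*(-35088) = 23105 + 35088 = 58193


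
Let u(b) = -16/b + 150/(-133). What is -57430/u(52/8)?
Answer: 49648235/3103 ≈ 16000.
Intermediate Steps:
u(b) = -150/133 - 16/b (u(b) = -16/b + 150*(-1/133) = -16/b - 150/133 = -150/133 - 16/b)
-57430/u(52/8) = -57430/(-150/133 - 16/(52/8)) = -57430/(-150/133 - 16/(52*(1/8))) = -57430/(-150/133 - 16/13/2) = -57430/(-150/133 - 16*2/13) = -57430/(-150/133 - 32/13) = -57430/(-6206/1729) = -57430*(-1729/6206) = 49648235/3103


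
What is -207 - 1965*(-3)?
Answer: 5688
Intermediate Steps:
-207 - 1965*(-3) = -207 - 393*(-15) = -207 + 5895 = 5688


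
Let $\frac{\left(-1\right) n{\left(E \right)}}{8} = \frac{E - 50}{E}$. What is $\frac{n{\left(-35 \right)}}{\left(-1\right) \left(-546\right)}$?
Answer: $- \frac{68}{1911} \approx -0.035583$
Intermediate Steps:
$n{\left(E \right)} = - \frac{8 \left(-50 + E\right)}{E}$ ($n{\left(E \right)} = - 8 \frac{E - 50}{E} = - 8 \frac{-50 + E}{E} = - \frac{8 \left(-50 + E\right)}{E}$)
$\frac{n{\left(-35 \right)}}{\left(-1\right) \left(-546\right)} = \frac{-8 + \frac{400}{-35}}{\left(-1\right) \left(-546\right)} = \frac{-8 + 400 \left(- \frac{1}{35}\right)}{546} = \left(-8 - \frac{80}{7}\right) \frac{1}{546} = \left(- \frac{136}{7}\right) \frac{1}{546} = - \frac{68}{1911}$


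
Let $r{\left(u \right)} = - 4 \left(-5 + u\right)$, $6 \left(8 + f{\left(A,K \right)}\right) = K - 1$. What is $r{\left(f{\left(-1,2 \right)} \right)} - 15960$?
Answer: $- \frac{47726}{3} \approx -15909.0$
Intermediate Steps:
$f{\left(A,K \right)} = - \frac{49}{6} + \frac{K}{6}$ ($f{\left(A,K \right)} = -8 + \frac{K - 1}{6} = -8 + \frac{-1 + K}{6} = -8 + \left(- \frac{1}{6} + \frac{K}{6}\right) = - \frac{49}{6} + \frac{K}{6}$)
$r{\left(u \right)} = 20 - 4 u$
$r{\left(f{\left(-1,2 \right)} \right)} - 15960 = \left(20 - 4 \left(- \frac{49}{6} + \frac{1}{6} \cdot 2\right)\right) - 15960 = \left(20 - 4 \left(- \frac{49}{6} + \frac{1}{3}\right)\right) - 15960 = \left(20 - - \frac{94}{3}\right) - 15960 = \left(20 + \frac{94}{3}\right) - 15960 = \frac{154}{3} - 15960 = - \frac{47726}{3}$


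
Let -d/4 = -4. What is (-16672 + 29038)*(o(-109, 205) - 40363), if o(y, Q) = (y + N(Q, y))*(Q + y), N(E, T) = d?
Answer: -609532506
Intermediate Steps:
d = 16 (d = -4*(-4) = 16)
N(E, T) = 16
o(y, Q) = (16 + y)*(Q + y) (o(y, Q) = (y + 16)*(Q + y) = (16 + y)*(Q + y))
(-16672 + 29038)*(o(-109, 205) - 40363) = (-16672 + 29038)*(((-109)² + 16*205 + 16*(-109) + 205*(-109)) - 40363) = 12366*((11881 + 3280 - 1744 - 22345) - 40363) = 12366*(-8928 - 40363) = 12366*(-49291) = -609532506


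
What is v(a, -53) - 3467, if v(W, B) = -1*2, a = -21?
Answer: -3469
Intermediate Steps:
v(W, B) = -2
v(a, -53) - 3467 = -2 - 3467 = -3469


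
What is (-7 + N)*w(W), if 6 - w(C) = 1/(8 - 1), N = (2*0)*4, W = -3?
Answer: -41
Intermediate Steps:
N = 0 (N = 0*4 = 0)
w(C) = 41/7 (w(C) = 6 - 1/(8 - 1) = 6 - 1/7 = 6 - 1*⅐ = 6 - ⅐ = 41/7)
(-7 + N)*w(W) = (-7 + 0)*(41/7) = -7*41/7 = -41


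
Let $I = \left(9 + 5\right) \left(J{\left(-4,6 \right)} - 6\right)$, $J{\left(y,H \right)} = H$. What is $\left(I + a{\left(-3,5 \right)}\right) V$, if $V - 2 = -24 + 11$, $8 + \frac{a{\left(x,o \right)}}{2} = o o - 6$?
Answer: $-242$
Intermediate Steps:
$a{\left(x,o \right)} = -28 + 2 o^{2}$ ($a{\left(x,o \right)} = -16 + 2 \left(o o - 6\right) = -16 + 2 \left(o^{2} - 6\right) = -16 + 2 \left(-6 + o^{2}\right) = -16 + \left(-12 + 2 o^{2}\right) = -28 + 2 o^{2}$)
$V = -11$ ($V = 2 + \left(-24 + 11\right) = 2 - 13 = -11$)
$I = 0$ ($I = \left(9 + 5\right) \left(6 - 6\right) = 14 \cdot 0 = 0$)
$\left(I + a{\left(-3,5 \right)}\right) V = \left(0 - \left(28 - 2 \cdot 5^{2}\right)\right) \left(-11\right) = \left(0 + \left(-28 + 2 \cdot 25\right)\right) \left(-11\right) = \left(0 + \left(-28 + 50\right)\right) \left(-11\right) = \left(0 + 22\right) \left(-11\right) = 22 \left(-11\right) = -242$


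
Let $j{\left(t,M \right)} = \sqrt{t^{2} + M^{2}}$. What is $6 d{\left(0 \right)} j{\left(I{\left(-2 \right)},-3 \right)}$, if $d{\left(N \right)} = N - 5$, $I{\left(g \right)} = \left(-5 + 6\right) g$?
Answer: $- 30 \sqrt{13} \approx -108.17$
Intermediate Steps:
$I{\left(g \right)} = g$ ($I{\left(g \right)} = 1 g = g$)
$j{\left(t,M \right)} = \sqrt{M^{2} + t^{2}}$
$d{\left(N \right)} = -5 + N$
$6 d{\left(0 \right)} j{\left(I{\left(-2 \right)},-3 \right)} = 6 \left(-5 + 0\right) \sqrt{\left(-3\right)^{2} + \left(-2\right)^{2}} = 6 \left(-5\right) \sqrt{9 + 4} = - 30 \sqrt{13}$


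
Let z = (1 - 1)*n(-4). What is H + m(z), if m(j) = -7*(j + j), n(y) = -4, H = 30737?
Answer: 30737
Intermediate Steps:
z = 0 (z = (1 - 1)*(-4) = 0*(-4) = 0)
m(j) = -14*j
H + m(z) = 30737 - 14*0 = 30737 + 0 = 30737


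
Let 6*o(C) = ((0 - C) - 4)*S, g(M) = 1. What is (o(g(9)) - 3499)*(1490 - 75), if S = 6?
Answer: -4958160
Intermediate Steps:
o(C) = -4 - C (o(C) = (((0 - C) - 4)*6)/6 = ((-C - 4)*6)/6 = ((-4 - C)*6)/6 = (-24 - 6*C)/6 = -4 - C)
(o(g(9)) - 3499)*(1490 - 75) = ((-4 - 1*1) - 3499)*(1490 - 75) = ((-4 - 1) - 3499)*1415 = (-5 - 3499)*1415 = -3504*1415 = -4958160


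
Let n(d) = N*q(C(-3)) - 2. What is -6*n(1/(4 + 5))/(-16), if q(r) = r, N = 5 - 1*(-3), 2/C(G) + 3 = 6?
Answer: 5/4 ≈ 1.2500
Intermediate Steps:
C(G) = ⅔ (C(G) = 2/(-3 + 6) = 2/3 = 2*(⅓) = ⅔)
N = 8 (N = 5 + 3 = 8)
n(d) = 10/3 (n(d) = 8*(⅔) - 2 = 16/3 - 2 = 10/3)
-6*n(1/(4 + 5))/(-16) = -6*10/3/(-16) = -20*(-1/16) = 5/4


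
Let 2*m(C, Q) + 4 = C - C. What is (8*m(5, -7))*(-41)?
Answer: 656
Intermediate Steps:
m(C, Q) = -2 (m(C, Q) = -2 + (C - C)/2 = -2 + (½)*0 = -2 + 0 = -2)
(8*m(5, -7))*(-41) = (8*(-2))*(-41) = -16*(-41) = 656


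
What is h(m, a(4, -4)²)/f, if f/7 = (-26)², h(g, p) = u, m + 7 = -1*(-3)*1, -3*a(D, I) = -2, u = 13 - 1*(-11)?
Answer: 6/1183 ≈ 0.0050718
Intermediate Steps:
u = 24 (u = 13 + 11 = 24)
a(D, I) = ⅔ (a(D, I) = -⅓*(-2) = ⅔)
m = -4 (m = -7 - 1*(-3)*1 = -7 + 3*1 = -7 + 3 = -4)
h(g, p) = 24
f = 4732 (f = 7*(-26)² = 7*676 = 4732)
h(m, a(4, -4)²)/f = 24/4732 = 24*(1/4732) = 6/1183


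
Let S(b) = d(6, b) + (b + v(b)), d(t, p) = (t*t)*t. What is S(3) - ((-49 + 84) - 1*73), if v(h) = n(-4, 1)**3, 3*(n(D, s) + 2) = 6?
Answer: 257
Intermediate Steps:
d(t, p) = t**3 (d(t, p) = t**2*t = t**3)
n(D, s) = 0 (n(D, s) = -2 + (1/3)*6 = -2 + 2 = 0)
v(h) = 0 (v(h) = 0**3 = 0)
S(b) = 216 + b (S(b) = 6**3 + (b + 0) = 216 + b)
S(3) - ((-49 + 84) - 1*73) = (216 + 3) - ((-49 + 84) - 1*73) = 219 - (35 - 73) = 219 - 1*(-38) = 219 + 38 = 257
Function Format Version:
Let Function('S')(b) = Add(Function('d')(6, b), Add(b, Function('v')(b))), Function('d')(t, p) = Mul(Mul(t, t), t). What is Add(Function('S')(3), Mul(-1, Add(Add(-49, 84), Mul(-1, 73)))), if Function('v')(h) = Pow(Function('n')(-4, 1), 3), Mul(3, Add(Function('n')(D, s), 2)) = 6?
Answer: 257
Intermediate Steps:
Function('d')(t, p) = Pow(t, 3) (Function('d')(t, p) = Mul(Pow(t, 2), t) = Pow(t, 3))
Function('n')(D, s) = 0 (Function('n')(D, s) = Add(-2, Mul(Rational(1, 3), 6)) = Add(-2, 2) = 0)
Function('v')(h) = 0 (Function('v')(h) = Pow(0, 3) = 0)
Function('S')(b) = Add(216, b) (Function('S')(b) = Add(Pow(6, 3), Add(b, 0)) = Add(216, b))
Add(Function('S')(3), Mul(-1, Add(Add(-49, 84), Mul(-1, 73)))) = Add(Add(216, 3), Mul(-1, Add(Add(-49, 84), Mul(-1, 73)))) = Add(219, Mul(-1, Add(35, -73))) = Add(219, Mul(-1, -38)) = Add(219, 38) = 257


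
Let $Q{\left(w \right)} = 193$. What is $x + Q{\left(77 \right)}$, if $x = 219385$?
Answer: $219578$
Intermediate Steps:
$x + Q{\left(77 \right)} = 219385 + 193 = 219578$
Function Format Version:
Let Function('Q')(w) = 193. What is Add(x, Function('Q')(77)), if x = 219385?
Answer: 219578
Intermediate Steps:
Add(x, Function('Q')(77)) = Add(219385, 193) = 219578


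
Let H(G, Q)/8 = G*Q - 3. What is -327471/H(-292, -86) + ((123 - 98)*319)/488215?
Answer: -9172663/5683496 ≈ -1.6139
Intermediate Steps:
H(G, Q) = -24 + 8*G*Q (H(G, Q) = 8*(G*Q - 3) = 8*(-3 + G*Q) = -24 + 8*G*Q)
-327471/H(-292, -86) + ((123 - 98)*319)/488215 = -327471/(-24 + 8*(-292)*(-86)) + ((123 - 98)*319)/488215 = -327471/(-24 + 200896) + (25*319)*(1/488215) = -327471/200872 + 7975*(1/488215) = -327471*1/200872 + 55/3367 = -19263/11816 + 55/3367 = -9172663/5683496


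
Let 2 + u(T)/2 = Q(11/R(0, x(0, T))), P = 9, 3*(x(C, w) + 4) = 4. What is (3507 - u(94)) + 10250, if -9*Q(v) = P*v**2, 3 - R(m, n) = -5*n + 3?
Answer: 11009889/800 ≈ 13762.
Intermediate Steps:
x(C, w) = -8/3 (x(C, w) = -4 + (1/3)*4 = -4 + 4/3 = -8/3)
R(m, n) = 5*n (R(m, n) = 3 - (-5*n + 3) = 3 - (3 - 5*n) = 3 + (-3 + 5*n) = 5*n)
Q(v) = -v**2
u(T) = -4289/800 (u(T) = -4 + 2*(-(11/((5*(-8/3))))**2) = -4 + 2*(-(11/(-40/3))**2) = -4 + 2*(-(11*(-3/40))**2) = -4 + 2*(-(-33/40)**2) = -4 + 2*(-1*1089/1600) = -4 + 2*(-1089/1600) = -4 - 1089/800 = -4289/800)
(3507 - u(94)) + 10250 = (3507 - 1*(-4289/800)) + 10250 = (3507 + 4289/800) + 10250 = 2809889/800 + 10250 = 11009889/800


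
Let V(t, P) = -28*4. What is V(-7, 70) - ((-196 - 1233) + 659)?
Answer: 658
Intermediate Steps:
V(t, P) = -112
V(-7, 70) - ((-196 - 1233) + 659) = -112 - ((-196 - 1233) + 659) = -112 - (-1429 + 659) = -112 - 1*(-770) = -112 + 770 = 658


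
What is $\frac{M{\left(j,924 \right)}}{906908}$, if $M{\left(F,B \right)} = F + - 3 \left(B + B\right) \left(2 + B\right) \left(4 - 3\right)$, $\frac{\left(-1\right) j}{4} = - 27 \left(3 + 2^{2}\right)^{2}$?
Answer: $- \frac{1282113}{226727} \approx -5.6549$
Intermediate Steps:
$j = 5292$ ($j = - 4 \left(- 27 \left(3 + 2^{2}\right)^{2}\right) = - 4 \left(- 27 \left(3 + 4\right)^{2}\right) = - 4 \left(- 27 \cdot 7^{2}\right) = - 4 \left(\left(-27\right) 49\right) = \left(-4\right) \left(-1323\right) = 5292$)
$M{\left(F,B \right)} = F - 6 B \left(2 + B\right)$ ($M{\left(F,B \right)} = F + - 3 \cdot 2 B \left(2 + B\right) 1 = F + - 6 B \left(2 + B\right) = F - 6 B \left(2 + B\right)$)
$\frac{M{\left(j,924 \right)}}{906908} = \frac{5292 - 11088 - 6 \cdot 924^{2}}{906908} = \left(5292 - 11088 - 5122656\right) \frac{1}{906908} = \left(-5128452\right) \frac{1}{906908} = - \frac{1282113}{226727}$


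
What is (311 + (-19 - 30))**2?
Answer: 68644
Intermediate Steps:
(311 + (-19 - 30))**2 = (311 - 49)**2 = 262**2 = 68644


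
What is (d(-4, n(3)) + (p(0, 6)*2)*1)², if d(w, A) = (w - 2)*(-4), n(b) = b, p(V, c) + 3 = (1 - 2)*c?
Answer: 36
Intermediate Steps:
p(V, c) = -3 - c (p(V, c) = -3 + (1 - 2)*c = -3 - c)
d(w, A) = 8 - 4*w (d(w, A) = (-2 + w)*(-4) = 8 - 4*w)
(d(-4, n(3)) + (p(0, 6)*2)*1)² = ((8 - 4*(-4)) + ((-3 - 1*6)*2)*1)² = ((8 + 16) + ((-3 - 6)*2)*1)² = (24 - 9*2*1)² = (24 - 18*1)² = (24 - 18)² = 6² = 36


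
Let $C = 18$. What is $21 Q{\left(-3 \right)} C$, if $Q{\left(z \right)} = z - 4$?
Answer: $-2646$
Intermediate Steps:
$Q{\left(z \right)} = -4 + z$
$21 Q{\left(-3 \right)} C = 21 \left(-4 - 3\right) 18 = 21 \left(-7\right) 18 = \left(-147\right) 18 = -2646$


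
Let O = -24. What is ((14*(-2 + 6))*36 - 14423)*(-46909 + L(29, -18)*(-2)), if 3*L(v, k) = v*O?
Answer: 576243115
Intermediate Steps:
L(v, k) = -8*v (L(v, k) = (v*(-24))/3 = (-24*v)/3 = -8*v)
((14*(-2 + 6))*36 - 14423)*(-46909 + L(29, -18)*(-2)) = ((14*(-2 + 6))*36 - 14423)*(-46909 - 8*29*(-2)) = ((14*4)*36 - 14423)*(-46909 - 232*(-2)) = (56*36 - 14423)*(-46909 + 464) = (2016 - 14423)*(-46445) = -12407*(-46445) = 576243115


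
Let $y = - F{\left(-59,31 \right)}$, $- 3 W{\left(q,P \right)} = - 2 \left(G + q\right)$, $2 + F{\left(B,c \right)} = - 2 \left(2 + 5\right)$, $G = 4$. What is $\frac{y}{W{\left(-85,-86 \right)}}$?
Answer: $- \frac{8}{27} \approx -0.2963$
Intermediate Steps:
$F{\left(B,c \right)} = -16$ ($F{\left(B,c \right)} = -2 - 2 \left(2 + 5\right) = -2 - 14 = -16$)
$W{\left(q,P \right)} = \frac{8}{3} + \frac{2 q}{3}$ ($W{\left(q,P \right)} = - \frac{\left(-2\right) \left(4 + q\right)}{3} = - \frac{-8 - 2 q}{3} = \frac{8}{3} + \frac{2 q}{3}$)
$y = 16$ ($y = \left(-1\right) \left(-16\right) = 16$)
$\frac{y}{W{\left(-85,-86 \right)}} = \frac{16}{\frac{8}{3} + \frac{2}{3} \left(-85\right)} = \frac{16}{\frac{8}{3} - \frac{170}{3}} = \frac{16}{-54} = 16 \left(- \frac{1}{54}\right) = - \frac{8}{27}$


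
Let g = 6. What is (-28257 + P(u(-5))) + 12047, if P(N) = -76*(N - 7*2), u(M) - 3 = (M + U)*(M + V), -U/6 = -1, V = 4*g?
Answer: -16818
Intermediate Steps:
V = 24 (V = 4*6 = 24)
U = 6 (U = -6*(-1) = 6)
u(M) = 3 + (6 + M)*(24 + M) (u(M) = 3 + (M + 6)*(M + 24) = 3 + (6 + M)*(24 + M))
P(N) = 1064 - 76*N (P(N) = -76*(N - 14) = -76*(-14 + N) = 1064 - 76*N)
(-28257 + P(u(-5))) + 12047 = (-28257 + (1064 - 76*(147 + (-5)² + 30*(-5)))) + 12047 = (-28257 + (1064 - 76*(147 + 25 - 150))) + 12047 = (-28257 + (1064 - 76*22)) + 12047 = (-28257 + (1064 - 1672)) + 12047 = (-28257 - 608) + 12047 = -28865 + 12047 = -16818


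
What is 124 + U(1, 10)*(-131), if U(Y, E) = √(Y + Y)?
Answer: 124 - 131*√2 ≈ -61.262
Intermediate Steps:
U(Y, E) = √2*√Y (U(Y, E) = √(2*Y) = √2*√Y)
124 + U(1, 10)*(-131) = 124 + (√2*√1)*(-131) = 124 + (√2*1)*(-131) = 124 + √2*(-131) = 124 - 131*√2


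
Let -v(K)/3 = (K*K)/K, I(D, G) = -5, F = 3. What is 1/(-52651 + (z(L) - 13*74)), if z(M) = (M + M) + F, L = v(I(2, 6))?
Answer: -1/53580 ≈ -1.8664e-5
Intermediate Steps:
v(K) = -3*K (v(K) = -3*K*K/K = -3*K²/K = -3*K)
L = 15 (L = -3*(-5) = 15)
z(M) = 3 + 2*M (z(M) = (M + M) + 3 = 2*M + 3 = 3 + 2*M)
1/(-52651 + (z(L) - 13*74)) = 1/(-52651 + ((3 + 2*15) - 13*74)) = 1/(-52651 + ((3 + 30) - 962)) = 1/(-52651 + (33 - 962)) = 1/(-52651 - 929) = 1/(-53580) = -1/53580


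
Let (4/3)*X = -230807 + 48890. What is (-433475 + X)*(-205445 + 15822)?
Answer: 432274261573/4 ≈ 1.0807e+11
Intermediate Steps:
X = -545751/4 (X = 3*(-230807 + 48890)/4 = (¾)*(-181917) = -545751/4 ≈ -1.3644e+5)
(-433475 + X)*(-205445 + 15822) = (-433475 - 545751/4)*(-205445 + 15822) = -2279651/4*(-189623) = 432274261573/4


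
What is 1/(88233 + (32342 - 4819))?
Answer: 1/115756 ≈ 8.6389e-6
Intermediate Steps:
1/(88233 + (32342 - 4819)) = 1/(88233 + 27523) = 1/115756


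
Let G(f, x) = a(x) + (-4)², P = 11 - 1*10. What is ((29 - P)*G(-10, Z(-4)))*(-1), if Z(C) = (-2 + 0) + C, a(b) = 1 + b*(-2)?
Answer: -812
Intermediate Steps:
a(b) = 1 - 2*b
Z(C) = -2 + C
P = 1 (P = 11 - 10 = 1)
G(f, x) = 17 - 2*x (G(f, x) = (1 - 2*x) + (-4)² = (1 - 2*x) + 16 = 17 - 2*x)
((29 - P)*G(-10, Z(-4)))*(-1) = ((29 - 1*1)*(17 - 2*(-2 - 4)))*(-1) = ((29 - 1)*(17 - 2*(-6)))*(-1) = (28*(17 + 12))*(-1) = (28*29)*(-1) = 812*(-1) = -812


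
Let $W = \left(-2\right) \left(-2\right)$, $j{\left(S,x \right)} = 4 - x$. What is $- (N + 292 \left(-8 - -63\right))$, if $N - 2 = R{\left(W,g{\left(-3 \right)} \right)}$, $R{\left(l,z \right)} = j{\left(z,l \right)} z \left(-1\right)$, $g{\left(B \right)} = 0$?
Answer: $-16062$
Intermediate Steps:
$W = 4$
$R{\left(l,z \right)} = - z \left(4 - l\right)$ ($R{\left(l,z \right)} = \left(4 - l\right) z \left(-1\right) = z \left(4 - l\right) \left(-1\right) = - z \left(4 - l\right)$)
$N = 2$ ($N = 2 + 0 \left(-4 + 4\right) = 2 + 0 \cdot 0 = 2 + 0 = 2$)
$- (N + 292 \left(-8 - -63\right)) = - (2 + 292 \left(-8 - -63\right)) = - (2 + 292 \left(-8 + 63\right)) = - (2 + 292 \cdot 55) = - (2 + 16060) = \left(-1\right) 16062 = -16062$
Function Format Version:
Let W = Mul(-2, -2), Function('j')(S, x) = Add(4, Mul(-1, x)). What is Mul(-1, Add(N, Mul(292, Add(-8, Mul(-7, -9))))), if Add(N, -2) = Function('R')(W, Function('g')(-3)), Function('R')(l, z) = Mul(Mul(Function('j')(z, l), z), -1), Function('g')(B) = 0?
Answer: -16062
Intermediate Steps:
W = 4
Function('R')(l, z) = Mul(-1, z, Add(4, Mul(-1, l))) (Function('R')(l, z) = Mul(Mul(Add(4, Mul(-1, l)), z), -1) = Mul(Mul(z, Add(4, Mul(-1, l))), -1) = Mul(-1, z, Add(4, Mul(-1, l))))
N = 2 (N = Add(2, Mul(0, Add(-4, 4))) = Add(2, Mul(0, 0)) = Add(2, 0) = 2)
Mul(-1, Add(N, Mul(292, Add(-8, Mul(-7, -9))))) = Mul(-1, Add(2, Mul(292, Add(-8, Mul(-7, -9))))) = Mul(-1, Add(2, Mul(292, Add(-8, 63)))) = Mul(-1, Add(2, Mul(292, 55))) = Mul(-1, Add(2, 16060)) = Mul(-1, 16062) = -16062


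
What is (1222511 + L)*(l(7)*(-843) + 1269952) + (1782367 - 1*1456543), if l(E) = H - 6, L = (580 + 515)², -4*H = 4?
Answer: 3089524296032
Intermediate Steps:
H = -1 (H = -¼*4 = -1)
L = 1199025 (L = 1095² = 1199025)
l(E) = -7 (l(E) = -1 - 6 = -7)
(1222511 + L)*(l(7)*(-843) + 1269952) + (1782367 - 1*1456543) = (1222511 + 1199025)*(-7*(-843) + 1269952) + (1782367 - 1*1456543) = 2421536*(5901 + 1269952) + (1782367 - 1456543) = 2421536*1275853 + 325824 = 3089523970208 + 325824 = 3089524296032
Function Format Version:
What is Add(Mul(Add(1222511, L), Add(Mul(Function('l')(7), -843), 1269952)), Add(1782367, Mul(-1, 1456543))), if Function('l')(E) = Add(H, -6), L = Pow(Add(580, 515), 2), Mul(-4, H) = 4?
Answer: 3089524296032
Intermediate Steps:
H = -1 (H = Mul(Rational(-1, 4), 4) = -1)
L = 1199025 (L = Pow(1095, 2) = 1199025)
Function('l')(E) = -7 (Function('l')(E) = Add(-1, -6) = -7)
Add(Mul(Add(1222511, L), Add(Mul(Function('l')(7), -843), 1269952)), Add(1782367, Mul(-1, 1456543))) = Add(Mul(Add(1222511, 1199025), Add(Mul(-7, -843), 1269952)), Add(1782367, Mul(-1, 1456543))) = Add(Mul(2421536, Add(5901, 1269952)), Add(1782367, -1456543)) = Add(Mul(2421536, 1275853), 325824) = Add(3089523970208, 325824) = 3089524296032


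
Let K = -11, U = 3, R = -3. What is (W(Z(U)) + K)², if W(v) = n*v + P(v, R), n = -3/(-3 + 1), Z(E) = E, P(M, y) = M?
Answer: 49/4 ≈ 12.250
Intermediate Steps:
n = 3/2 (n = -3/(-2) = -½*(-3) = 3/2 ≈ 1.5000)
W(v) = 5*v/2 (W(v) = 3*v/2 + v = 5*v/2)
(W(Z(U)) + K)² = ((5/2)*3 - 11)² = (15/2 - 11)² = (-7/2)² = 49/4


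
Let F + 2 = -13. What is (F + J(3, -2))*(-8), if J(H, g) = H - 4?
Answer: 128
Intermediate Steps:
F = -15 (F = -2 - 13 = -15)
J(H, g) = -4 + H
(F + J(3, -2))*(-8) = (-15 + (-4 + 3))*(-8) = (-15 - 1)*(-8) = -16*(-8) = 128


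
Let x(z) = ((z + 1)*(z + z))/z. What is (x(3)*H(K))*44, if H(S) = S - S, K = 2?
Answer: 0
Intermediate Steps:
H(S) = 0
x(z) = 2 + 2*z (x(z) = ((1 + z)*(2*z))/z = (2*z*(1 + z))/z = 2 + 2*z)
(x(3)*H(K))*44 = ((2 + 2*3)*0)*44 = ((2 + 6)*0)*44 = (8*0)*44 = 0*44 = 0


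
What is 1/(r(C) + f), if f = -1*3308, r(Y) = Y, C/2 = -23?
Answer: -1/3354 ≈ -0.00029815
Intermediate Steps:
C = -46 (C = 2*(-23) = -46)
f = -3308
1/(r(C) + f) = 1/(-46 - 3308) = 1/(-3354) = -1/3354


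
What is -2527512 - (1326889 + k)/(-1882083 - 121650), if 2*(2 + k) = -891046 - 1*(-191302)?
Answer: -5064458225281/2003733 ≈ -2.5275e+6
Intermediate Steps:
k = -349874 (k = -2 + (-891046 - 1*(-191302))/2 = -2 + (-891046 + 191302)/2 = -2 + (½)*(-699744) = -2 - 349872 = -349874)
-2527512 - (1326889 + k)/(-1882083 - 121650) = -2527512 - (1326889 - 349874)/(-1882083 - 121650) = -2527512 - 977015/(-2003733) = -2527512 - 977015*(-1)/2003733 = -2527512 - 1*(-977015/2003733) = -2527512 + 977015/2003733 = -5064458225281/2003733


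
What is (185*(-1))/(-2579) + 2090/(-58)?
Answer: -2689690/74791 ≈ -35.963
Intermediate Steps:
(185*(-1))/(-2579) + 2090/(-58) = -185*(-1/2579) + 2090*(-1/58) = 185/2579 - 1045/29 = -2689690/74791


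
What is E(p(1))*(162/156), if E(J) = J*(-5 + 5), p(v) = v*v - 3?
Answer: 0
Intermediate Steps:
p(v) = -3 + v**2 (p(v) = v**2 - 3 = -3 + v**2)
E(J) = 0 (E(J) = J*0 = 0)
E(p(1))*(162/156) = 0*(162/156) = 0*(162*(1/156)) = 0*(27/26) = 0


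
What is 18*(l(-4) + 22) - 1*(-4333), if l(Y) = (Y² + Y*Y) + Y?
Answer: 5233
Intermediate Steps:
l(Y) = Y + 2*Y² (l(Y) = (Y² + Y²) + Y = 2*Y² + Y = Y + 2*Y²)
18*(l(-4) + 22) - 1*(-4333) = 18*(-4*(1 + 2*(-4)) + 22) - 1*(-4333) = 18*(-4*(1 - 8) + 22) + 4333 = 18*(-4*(-7) + 22) + 4333 = 18*(28 + 22) + 4333 = 18*50 + 4333 = 900 + 4333 = 5233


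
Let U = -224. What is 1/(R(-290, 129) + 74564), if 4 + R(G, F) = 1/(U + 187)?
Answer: 37/2758719 ≈ 1.3412e-5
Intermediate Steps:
R(G, F) = -149/37 (R(G, F) = -4 + 1/(-224 + 187) = -4 + 1/(-37) = -4 - 1/37 = -149/37)
1/(R(-290, 129) + 74564) = 1/(-149/37 + 74564) = 1/(2758719/37) = 37/2758719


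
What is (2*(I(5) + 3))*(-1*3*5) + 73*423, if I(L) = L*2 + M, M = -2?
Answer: 30549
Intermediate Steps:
I(L) = -2 + 2*L (I(L) = L*2 - 2 = 2*L - 2 = -2 + 2*L)
(2*(I(5) + 3))*(-1*3*5) + 73*423 = (2*((-2 + 2*5) + 3))*(-1*3*5) + 73*423 = (2*((-2 + 10) + 3))*(-3*5) + 30879 = (2*(8 + 3))*(-15) + 30879 = (2*11)*(-15) + 30879 = 22*(-15) + 30879 = -330 + 30879 = 30549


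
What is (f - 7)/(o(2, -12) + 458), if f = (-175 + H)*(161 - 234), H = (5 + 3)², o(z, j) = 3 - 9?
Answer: 2024/113 ≈ 17.911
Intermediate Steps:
o(z, j) = -6
H = 64 (H = 8² = 64)
f = 8103 (f = (-175 + 64)*(161 - 234) = -111*(-73) = 8103)
(f - 7)/(o(2, -12) + 458) = (8103 - 7)/(-6 + 458) = 8096/452 = 8096*(1/452) = 2024/113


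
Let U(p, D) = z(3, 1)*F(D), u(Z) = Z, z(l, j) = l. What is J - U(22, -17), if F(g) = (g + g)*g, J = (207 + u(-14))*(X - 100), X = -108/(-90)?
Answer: -104012/5 ≈ -20802.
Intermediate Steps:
X = 6/5 (X = -108*(-1/90) = 6/5 ≈ 1.2000)
J = -95342/5 (J = (207 - 14)*(6/5 - 100) = 193*(-494/5) = -95342/5 ≈ -19068.)
F(g) = 2*g² (F(g) = (2*g)*g = 2*g²)
U(p, D) = 6*D² (U(p, D) = 3*(2*D²) = 6*D²)
J - U(22, -17) = -95342/5 - 6*(-17)² = -95342/5 - 6*289 = -95342/5 - 1*1734 = -95342/5 - 1734 = -104012/5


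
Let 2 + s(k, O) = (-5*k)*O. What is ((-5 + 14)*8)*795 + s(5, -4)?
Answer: 57338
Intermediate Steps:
s(k, O) = -2 - 5*O*k (s(k, O) = -2 + (-5*k)*O = -2 - 5*O*k)
((-5 + 14)*8)*795 + s(5, -4) = ((-5 + 14)*8)*795 + (-2 - 5*(-4)*5) = (9*8)*795 + (-2 + 100) = 72*795 + 98 = 57240 + 98 = 57338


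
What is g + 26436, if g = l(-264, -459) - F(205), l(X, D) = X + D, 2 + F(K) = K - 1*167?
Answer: 25677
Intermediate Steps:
F(K) = -169 + K (F(K) = -2 + (K - 1*167) = -2 + (K - 167) = -2 + (-167 + K) = -169 + K)
l(X, D) = D + X
g = -759 (g = (-459 - 264) - (-169 + 205) = -723 - 1*36 = -723 - 36 = -759)
g + 26436 = -759 + 26436 = 25677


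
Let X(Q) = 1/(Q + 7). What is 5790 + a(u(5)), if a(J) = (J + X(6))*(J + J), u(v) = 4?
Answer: 75694/13 ≈ 5822.6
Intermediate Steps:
X(Q) = 1/(7 + Q)
a(J) = 2*J*(1/13 + J) (a(J) = (J + 1/(7 + 6))*(J + J) = (J + 1/13)*(2*J) = (1/13 + J)*(2*J) = 2*J*(1/13 + J))
5790 + a(u(5)) = 5790 + (2/13)*4*(1 + 13*4) = 5790 + (2/13)*4*(1 + 52) = 5790 + (2/13)*4*53 = 5790 + 424/13 = 75694/13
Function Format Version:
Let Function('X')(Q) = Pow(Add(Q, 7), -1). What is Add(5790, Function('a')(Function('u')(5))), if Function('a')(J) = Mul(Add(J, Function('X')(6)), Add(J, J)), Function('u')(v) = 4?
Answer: Rational(75694, 13) ≈ 5822.6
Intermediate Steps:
Function('X')(Q) = Pow(Add(7, Q), -1)
Function('a')(J) = Mul(2, J, Add(Rational(1, 13), J)) (Function('a')(J) = Mul(Add(J, Pow(Add(7, 6), -1)), Add(J, J)) = Mul(Add(J, Pow(13, -1)), Mul(2, J)) = Mul(Add(J, Rational(1, 13)), Mul(2, J)) = Mul(Add(Rational(1, 13), J), Mul(2, J)) = Mul(2, J, Add(Rational(1, 13), J)))
Add(5790, Function('a')(Function('u')(5))) = Add(5790, Mul(Rational(2, 13), 4, Add(1, Mul(13, 4)))) = Add(5790, Mul(Rational(2, 13), 4, Add(1, 52))) = Add(5790, Mul(Rational(2, 13), 4, 53)) = Add(5790, Rational(424, 13)) = Rational(75694, 13)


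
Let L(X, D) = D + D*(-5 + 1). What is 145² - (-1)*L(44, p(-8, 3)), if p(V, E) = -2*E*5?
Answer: 21115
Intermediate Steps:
p(V, E) = -10*E
L(X, D) = -3*D (L(X, D) = D + D*(-4) = D - 4*D = -3*D)
145² - (-1)*L(44, p(-8, 3)) = 145² - (-1)*(-(-30)*3) = 21025 - (-1)*(-3*(-30)) = 21025 - (-1)*90 = 21025 - 1*(-90) = 21025 + 90 = 21115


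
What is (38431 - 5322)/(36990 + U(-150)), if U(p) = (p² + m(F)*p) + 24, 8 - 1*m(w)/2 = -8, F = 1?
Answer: 33109/54714 ≈ 0.60513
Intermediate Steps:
m(w) = 32 (m(w) = 16 - 2*(-8) = 16 + 16 = 32)
U(p) = 24 + p² + 32*p (U(p) = (p² + 32*p) + 24 = 24 + p² + 32*p)
(38431 - 5322)/(36990 + U(-150)) = (38431 - 5322)/(36990 + (24 + (-150)² + 32*(-150))) = 33109/(36990 + (24 + 22500 - 4800)) = 33109/(36990 + 17724) = 33109/54714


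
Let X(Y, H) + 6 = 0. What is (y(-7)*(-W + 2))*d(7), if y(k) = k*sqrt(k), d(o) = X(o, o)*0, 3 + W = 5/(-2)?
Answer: 0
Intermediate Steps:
W = -11/2 (W = -3 + 5/(-2) = -3 + 5*(-1/2) = -3 - 5/2 = -11/2 ≈ -5.5000)
X(Y, H) = -6 (X(Y, H) = -6 + 0 = -6)
d(o) = 0 (d(o) = -6*0 = 0)
y(k) = k**(3/2)
(y(-7)*(-W + 2))*d(7) = ((-7)**(3/2)*(-1*(-11/2) + 2))*0 = ((-7*I*sqrt(7))*(11/2 + 2))*0 = (-7*I*sqrt(7)*(15/2))*0 = -105*I*sqrt(7)/2*0 = 0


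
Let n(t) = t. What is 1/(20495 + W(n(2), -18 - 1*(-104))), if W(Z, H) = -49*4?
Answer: 1/20299 ≈ 4.9264e-5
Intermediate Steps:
W(Z, H) = -196
1/(20495 + W(n(2), -18 - 1*(-104))) = 1/(20495 - 196) = 1/20299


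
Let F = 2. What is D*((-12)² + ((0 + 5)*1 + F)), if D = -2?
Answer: -302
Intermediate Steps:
D*((-12)² + ((0 + 5)*1 + F)) = -2*((-12)² + ((0 + 5)*1 + 2)) = -2*(144 + (5*1 + 2)) = -2*(144 + (5 + 2)) = -2*(144 + 7) = -2*151 = -302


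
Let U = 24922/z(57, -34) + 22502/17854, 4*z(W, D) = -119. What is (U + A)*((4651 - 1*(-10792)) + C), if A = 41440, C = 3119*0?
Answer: 39183137655127/62489 ≈ 6.2704e+8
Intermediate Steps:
z(W, D) = -119/4 (z(W, D) = (¼)*(-119) = -119/4)
C = 0
U = -52269171/62489 (U = 24922/(-119/4) + 22502/17854 = 24922*(-4/119) + 22502*(1/17854) = -5864/7 + 11251/8927 = -52269171/62489 ≈ -836.45)
(U + A)*((4651 - 1*(-10792)) + C) = (-52269171/62489 + 41440)*((4651 - 1*(-10792)) + 0) = 2537274989*((4651 + 10792) + 0)/62489 = 2537274989*(15443 + 0)/62489 = (2537274989/62489)*15443 = 39183137655127/62489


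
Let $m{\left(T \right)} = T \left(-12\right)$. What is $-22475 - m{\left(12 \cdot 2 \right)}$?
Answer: $-22187$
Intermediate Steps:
$m{\left(T \right)} = - 12 T$
$-22475 - m{\left(12 \cdot 2 \right)} = -22475 - - 12 \cdot 12 \cdot 2 = -22475 - \left(-12\right) 24 = -22475 - -288 = -22475 + 288 = -22187$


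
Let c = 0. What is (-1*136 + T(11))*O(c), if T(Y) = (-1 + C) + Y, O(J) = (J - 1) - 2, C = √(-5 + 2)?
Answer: 378 - 3*I*√3 ≈ 378.0 - 5.1962*I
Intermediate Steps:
C = I*√3 (C = √(-3) = I*√3 ≈ 1.732*I)
O(J) = -3 + J (O(J) = (-1 + J) - 2 = -3 + J)
T(Y) = -1 + Y + I*√3 (T(Y) = (-1 + I*√3) + Y = -1 + Y + I*√3)
(-1*136 + T(11))*O(c) = (-1*136 + (-1 + 11 + I*√3))*(-3 + 0) = (-136 + (10 + I*√3))*(-3) = (-126 + I*√3)*(-3) = 378 - 3*I*√3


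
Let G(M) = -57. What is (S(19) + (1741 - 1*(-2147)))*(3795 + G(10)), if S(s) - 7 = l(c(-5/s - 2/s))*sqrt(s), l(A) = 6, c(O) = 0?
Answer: 14559510 + 22428*sqrt(19) ≈ 1.4657e+7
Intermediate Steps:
S(s) = 7 + 6*sqrt(s)
(S(19) + (1741 - 1*(-2147)))*(3795 + G(10)) = ((7 + 6*sqrt(19)) + (1741 - 1*(-2147)))*(3795 - 57) = ((7 + 6*sqrt(19)) + (1741 + 2147))*3738 = ((7 + 6*sqrt(19)) + 3888)*3738 = (3895 + 6*sqrt(19))*3738 = 14559510 + 22428*sqrt(19)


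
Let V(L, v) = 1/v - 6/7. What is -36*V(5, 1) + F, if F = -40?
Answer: -316/7 ≈ -45.143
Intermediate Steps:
V(L, v) = -6/7 + 1/v (V(L, v) = 1/v - 6*⅐ = 1/v - 6/7 = -6/7 + 1/v)
-36*V(5, 1) + F = -36*(-6/7 + 1/1) - 40 = -36*(-6/7 + 1) - 40 = -36*⅐ - 40 = -36/7 - 40 = -316/7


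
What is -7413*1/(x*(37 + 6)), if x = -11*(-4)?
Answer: -7413/1892 ≈ -3.9181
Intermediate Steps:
x = 44
-7413*1/(x*(37 + 6)) = -7413*1/(44*(37 + 6)) = -7413/(44*43) = -7413/1892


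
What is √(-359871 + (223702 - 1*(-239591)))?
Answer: √103422 ≈ 321.59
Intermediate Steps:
√(-359871 + (223702 - 1*(-239591))) = √(-359871 + (223702 + 239591)) = √(-359871 + 463293) = √103422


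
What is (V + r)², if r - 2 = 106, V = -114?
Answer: 36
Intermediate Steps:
r = 108 (r = 2 + 106 = 108)
(V + r)² = (-114 + 108)² = (-6)² = 36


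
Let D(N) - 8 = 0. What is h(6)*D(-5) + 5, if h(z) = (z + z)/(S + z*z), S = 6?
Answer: 51/7 ≈ 7.2857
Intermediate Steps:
D(N) = 8 (D(N) = 8 + 0 = 8)
h(z) = 2*z/(6 + z²) (h(z) = (z + z)/(6 + z*z) = (2*z)/(6 + z²) = 2*z/(6 + z²))
h(6)*D(-5) + 5 = (2*6/(6 + 6²))*8 + 5 = (2*6/(6 + 36))*8 + 5 = (2*6/42)*8 + 5 = (2*6*(1/42))*8 + 5 = (2/7)*8 + 5 = 16/7 + 5 = 51/7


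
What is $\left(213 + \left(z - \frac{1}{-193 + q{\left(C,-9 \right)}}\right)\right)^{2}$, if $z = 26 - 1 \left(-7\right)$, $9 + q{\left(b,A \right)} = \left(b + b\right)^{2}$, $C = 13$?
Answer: $\frac{13596259609}{224676} \approx 60515.0$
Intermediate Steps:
$q{\left(b,A \right)} = -9 + 4 b^{2}$ ($q{\left(b,A \right)} = -9 + \left(b + b\right)^{2} = -9 + \left(2 b\right)^{2} = -9 + 4 b^{2}$)
$z = 33$ ($z = 26 - -7 = 26 + 7 = 33$)
$\left(213 + \left(z - \frac{1}{-193 + q{\left(C,-9 \right)}}\right)\right)^{2} = \left(213 + \left(33 - \frac{1}{-193 - \left(9 - 4 \cdot 13^{2}\right)}\right)\right)^{2} = \left(213 + \left(33 - \frac{1}{-193 + \left(-9 + 4 \cdot 169\right)}\right)\right)^{2} = \left(213 + \left(33 - \frac{1}{-193 + \left(-9 + 676\right)}\right)\right)^{2} = \left(213 + \left(33 - \frac{1}{-193 + 667}\right)\right)^{2} = \left(213 + \left(33 - \frac{1}{474}\right)\right)^{2} = \left(213 + \frac{15641}{474}\right)^{2} = \left(\frac{116603}{474}\right)^{2} = \frac{13596259609}{224676}$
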